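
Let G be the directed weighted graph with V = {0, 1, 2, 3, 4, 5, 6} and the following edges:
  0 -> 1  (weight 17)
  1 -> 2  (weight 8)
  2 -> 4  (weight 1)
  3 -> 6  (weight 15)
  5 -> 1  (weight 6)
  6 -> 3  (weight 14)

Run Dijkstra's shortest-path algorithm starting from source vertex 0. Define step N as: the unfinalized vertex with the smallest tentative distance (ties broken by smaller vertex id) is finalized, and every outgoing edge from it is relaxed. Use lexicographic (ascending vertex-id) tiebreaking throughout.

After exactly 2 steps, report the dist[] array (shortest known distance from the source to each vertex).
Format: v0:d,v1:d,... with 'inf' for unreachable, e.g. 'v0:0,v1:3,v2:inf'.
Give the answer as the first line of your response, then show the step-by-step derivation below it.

v0:0,v1:17,v2:25,v3:inf,v4:inf,v5:inf,v6:inf

step 1: dist = v0:0,v1:17,v2:inf,v3:inf,v4:inf,v5:inf,v6:inf
step 2: dist = v0:0,v1:17,v2:25,v3:inf,v4:inf,v5:inf,v6:inf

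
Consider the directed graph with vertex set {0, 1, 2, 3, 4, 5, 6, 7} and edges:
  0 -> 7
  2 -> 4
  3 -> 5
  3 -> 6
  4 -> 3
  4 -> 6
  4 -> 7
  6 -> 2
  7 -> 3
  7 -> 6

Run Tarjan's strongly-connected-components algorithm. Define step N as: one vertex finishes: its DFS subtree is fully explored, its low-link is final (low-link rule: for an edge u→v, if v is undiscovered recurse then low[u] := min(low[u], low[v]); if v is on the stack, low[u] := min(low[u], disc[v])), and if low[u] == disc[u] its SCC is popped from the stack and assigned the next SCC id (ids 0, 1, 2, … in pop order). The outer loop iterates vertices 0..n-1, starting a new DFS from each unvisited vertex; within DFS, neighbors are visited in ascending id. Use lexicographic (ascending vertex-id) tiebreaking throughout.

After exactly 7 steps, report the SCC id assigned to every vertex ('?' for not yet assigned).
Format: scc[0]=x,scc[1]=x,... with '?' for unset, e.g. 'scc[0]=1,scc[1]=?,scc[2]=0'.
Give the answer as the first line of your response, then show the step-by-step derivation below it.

scc[0]=2,scc[1]=?,scc[2]=1,scc[3]=1,scc[4]=1,scc[5]=0,scc[6]=1,scc[7]=1

step 1: low=(low[0]=0,low[1]=?,low[2]=?,low[3]=2,low[4]=?,low[5]=3,low[6]=?,low[7]=1); scc=(scc[0]=?,scc[1]=?,scc[2]=?,scc[3]=?,scc[4]=?,scc[5]=0,scc[6]=?,scc[7]=?)
step 2: low=(low[0]=0,low[1]=?,low[2]=5,low[3]=2,low[4]=1,low[5]=3,low[6]=4,low[7]=1); scc=(scc[0]=?,scc[1]=?,scc[2]=?,scc[3]=?,scc[4]=?,scc[5]=0,scc[6]=?,scc[7]=?)
step 3: low=(low[0]=0,low[1]=?,low[2]=1,low[3]=2,low[4]=1,low[5]=3,low[6]=4,low[7]=1); scc=(scc[0]=?,scc[1]=?,scc[2]=?,scc[3]=?,scc[4]=?,scc[5]=0,scc[6]=?,scc[7]=?)
step 4: low=(low[0]=0,low[1]=?,low[2]=1,low[3]=2,low[4]=1,low[5]=3,low[6]=1,low[7]=1); scc=(scc[0]=?,scc[1]=?,scc[2]=?,scc[3]=?,scc[4]=?,scc[5]=0,scc[6]=?,scc[7]=?)
step 5: low=(low[0]=0,low[1]=?,low[2]=1,low[3]=1,low[4]=1,low[5]=3,low[6]=1,low[7]=1); scc=(scc[0]=?,scc[1]=?,scc[2]=?,scc[3]=?,scc[4]=?,scc[5]=0,scc[6]=?,scc[7]=?)
step 6: low=(low[0]=0,low[1]=?,low[2]=1,low[3]=1,low[4]=1,low[5]=3,low[6]=1,low[7]=1); scc=(scc[0]=?,scc[1]=?,scc[2]=1,scc[3]=1,scc[4]=1,scc[5]=0,scc[6]=1,scc[7]=1)
step 7: low=(low[0]=0,low[1]=?,low[2]=1,low[3]=1,low[4]=1,low[5]=3,low[6]=1,low[7]=1); scc=(scc[0]=2,scc[1]=?,scc[2]=1,scc[3]=1,scc[4]=1,scc[5]=0,scc[6]=1,scc[7]=1)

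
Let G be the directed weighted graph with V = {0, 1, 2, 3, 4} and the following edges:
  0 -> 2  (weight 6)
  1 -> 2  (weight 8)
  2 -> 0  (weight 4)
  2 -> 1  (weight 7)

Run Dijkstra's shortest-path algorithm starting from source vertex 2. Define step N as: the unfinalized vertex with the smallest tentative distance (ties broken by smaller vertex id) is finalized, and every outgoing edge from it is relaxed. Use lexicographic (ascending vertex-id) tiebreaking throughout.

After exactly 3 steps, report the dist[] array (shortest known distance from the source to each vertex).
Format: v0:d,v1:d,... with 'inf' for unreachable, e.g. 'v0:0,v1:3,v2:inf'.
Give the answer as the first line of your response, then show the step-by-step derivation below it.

v0:4,v1:7,v2:0,v3:inf,v4:inf

step 1: dist = v0:4,v1:7,v2:0,v3:inf,v4:inf
step 2: dist = v0:4,v1:7,v2:0,v3:inf,v4:inf
step 3: dist = v0:4,v1:7,v2:0,v3:inf,v4:inf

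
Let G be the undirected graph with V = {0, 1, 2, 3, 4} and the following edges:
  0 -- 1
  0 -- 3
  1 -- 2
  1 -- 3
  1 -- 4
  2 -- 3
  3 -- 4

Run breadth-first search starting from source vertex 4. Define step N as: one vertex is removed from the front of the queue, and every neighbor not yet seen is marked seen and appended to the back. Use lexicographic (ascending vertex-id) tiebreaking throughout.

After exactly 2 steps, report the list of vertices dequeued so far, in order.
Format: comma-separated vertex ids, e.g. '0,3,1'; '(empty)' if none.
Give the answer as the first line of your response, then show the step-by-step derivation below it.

4,1

step 1: dequeue 4; queue=[1,3]; order=4
step 2: dequeue 1; queue=[3,0,2]; order=4,1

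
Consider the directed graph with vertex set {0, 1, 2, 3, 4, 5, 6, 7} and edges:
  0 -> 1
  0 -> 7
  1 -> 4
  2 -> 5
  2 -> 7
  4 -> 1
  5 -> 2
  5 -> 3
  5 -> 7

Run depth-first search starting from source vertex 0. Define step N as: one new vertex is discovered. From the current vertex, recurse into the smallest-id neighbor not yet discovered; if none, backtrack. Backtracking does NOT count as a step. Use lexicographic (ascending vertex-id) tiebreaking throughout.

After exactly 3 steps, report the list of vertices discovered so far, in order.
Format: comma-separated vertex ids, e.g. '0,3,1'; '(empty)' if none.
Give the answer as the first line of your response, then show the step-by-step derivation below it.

0,1,4

step 1: discover 0; path=0; order=0
step 2: discover 1; path=0>1; order=0,1
step 3: discover 4; path=0>1>4; order=0,1,4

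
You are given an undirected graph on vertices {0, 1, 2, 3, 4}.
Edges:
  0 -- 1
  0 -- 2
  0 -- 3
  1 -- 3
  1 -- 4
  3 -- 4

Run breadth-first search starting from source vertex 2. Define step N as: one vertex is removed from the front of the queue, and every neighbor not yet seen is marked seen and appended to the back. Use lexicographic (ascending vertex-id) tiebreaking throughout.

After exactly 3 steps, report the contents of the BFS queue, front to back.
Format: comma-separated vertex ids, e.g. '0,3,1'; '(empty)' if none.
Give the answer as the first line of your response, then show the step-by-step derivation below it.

3,4

step 1: dequeue 2; queue=[0]; order=2
step 2: dequeue 0; queue=[1,3]; order=2,0
step 3: dequeue 1; queue=[3,4]; order=2,0,1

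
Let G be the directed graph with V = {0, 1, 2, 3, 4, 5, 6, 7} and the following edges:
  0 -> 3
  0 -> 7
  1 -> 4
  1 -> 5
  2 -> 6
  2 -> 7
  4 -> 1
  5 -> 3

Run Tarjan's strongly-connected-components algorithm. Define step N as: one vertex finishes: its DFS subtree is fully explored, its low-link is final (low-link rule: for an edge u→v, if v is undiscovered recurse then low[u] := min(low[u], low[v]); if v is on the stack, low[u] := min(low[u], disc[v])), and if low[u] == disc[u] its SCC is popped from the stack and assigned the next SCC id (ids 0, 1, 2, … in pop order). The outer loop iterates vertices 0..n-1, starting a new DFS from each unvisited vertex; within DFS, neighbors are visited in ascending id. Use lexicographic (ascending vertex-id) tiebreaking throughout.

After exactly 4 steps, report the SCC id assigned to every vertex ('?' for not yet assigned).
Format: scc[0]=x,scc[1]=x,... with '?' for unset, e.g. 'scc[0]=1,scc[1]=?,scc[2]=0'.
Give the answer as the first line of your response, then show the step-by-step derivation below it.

scc[0]=2,scc[1]=?,scc[2]=?,scc[3]=0,scc[4]=?,scc[5]=?,scc[6]=?,scc[7]=1

step 1: low=(low[0]=0,low[1]=?,low[2]=?,low[3]=1,low[4]=?,low[5]=?,low[6]=?,low[7]=?); scc=(scc[0]=?,scc[1]=?,scc[2]=?,scc[3]=0,scc[4]=?,scc[5]=?,scc[6]=?,scc[7]=?)
step 2: low=(low[0]=0,low[1]=?,low[2]=?,low[3]=1,low[4]=?,low[5]=?,low[6]=?,low[7]=2); scc=(scc[0]=?,scc[1]=?,scc[2]=?,scc[3]=0,scc[4]=?,scc[5]=?,scc[6]=?,scc[7]=1)
step 3: low=(low[0]=0,low[1]=?,low[2]=?,low[3]=1,low[4]=?,low[5]=?,low[6]=?,low[7]=2); scc=(scc[0]=2,scc[1]=?,scc[2]=?,scc[3]=0,scc[4]=?,scc[5]=?,scc[6]=?,scc[7]=1)
step 4: low=(low[0]=0,low[1]=3,low[2]=?,low[3]=1,low[4]=3,low[5]=?,low[6]=?,low[7]=2); scc=(scc[0]=2,scc[1]=?,scc[2]=?,scc[3]=0,scc[4]=?,scc[5]=?,scc[6]=?,scc[7]=1)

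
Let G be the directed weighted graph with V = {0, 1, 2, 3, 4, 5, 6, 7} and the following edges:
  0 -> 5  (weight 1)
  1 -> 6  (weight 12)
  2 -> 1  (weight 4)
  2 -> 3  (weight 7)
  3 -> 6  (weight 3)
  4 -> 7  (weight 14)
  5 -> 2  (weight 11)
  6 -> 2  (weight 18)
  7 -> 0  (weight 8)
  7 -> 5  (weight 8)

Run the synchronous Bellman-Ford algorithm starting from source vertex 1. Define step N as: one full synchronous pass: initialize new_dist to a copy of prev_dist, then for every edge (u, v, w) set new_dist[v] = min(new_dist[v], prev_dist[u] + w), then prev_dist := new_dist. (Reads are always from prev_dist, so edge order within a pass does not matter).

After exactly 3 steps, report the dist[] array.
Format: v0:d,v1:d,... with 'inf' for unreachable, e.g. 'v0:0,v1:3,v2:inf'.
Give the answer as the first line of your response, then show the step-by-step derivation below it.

v0:inf,v1:0,v2:30,v3:37,v4:inf,v5:inf,v6:12,v7:inf

step 1: dist = v0:inf,v1:0,v2:inf,v3:inf,v4:inf,v5:inf,v6:12,v7:inf
step 2: dist = v0:inf,v1:0,v2:30,v3:inf,v4:inf,v5:inf,v6:12,v7:inf
step 3: dist = v0:inf,v1:0,v2:30,v3:37,v4:inf,v5:inf,v6:12,v7:inf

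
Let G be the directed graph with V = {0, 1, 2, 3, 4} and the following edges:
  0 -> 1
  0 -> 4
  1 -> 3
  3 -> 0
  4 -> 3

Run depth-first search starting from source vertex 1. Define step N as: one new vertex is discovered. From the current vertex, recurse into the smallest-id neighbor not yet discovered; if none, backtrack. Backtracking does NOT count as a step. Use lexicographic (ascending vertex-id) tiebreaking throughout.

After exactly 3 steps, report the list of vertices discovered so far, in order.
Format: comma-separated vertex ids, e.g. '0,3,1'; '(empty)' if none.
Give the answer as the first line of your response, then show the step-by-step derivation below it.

1,3,0

step 1: discover 1; path=1; order=1
step 2: discover 3; path=1>3; order=1,3
step 3: discover 0; path=1>3>0; order=1,3,0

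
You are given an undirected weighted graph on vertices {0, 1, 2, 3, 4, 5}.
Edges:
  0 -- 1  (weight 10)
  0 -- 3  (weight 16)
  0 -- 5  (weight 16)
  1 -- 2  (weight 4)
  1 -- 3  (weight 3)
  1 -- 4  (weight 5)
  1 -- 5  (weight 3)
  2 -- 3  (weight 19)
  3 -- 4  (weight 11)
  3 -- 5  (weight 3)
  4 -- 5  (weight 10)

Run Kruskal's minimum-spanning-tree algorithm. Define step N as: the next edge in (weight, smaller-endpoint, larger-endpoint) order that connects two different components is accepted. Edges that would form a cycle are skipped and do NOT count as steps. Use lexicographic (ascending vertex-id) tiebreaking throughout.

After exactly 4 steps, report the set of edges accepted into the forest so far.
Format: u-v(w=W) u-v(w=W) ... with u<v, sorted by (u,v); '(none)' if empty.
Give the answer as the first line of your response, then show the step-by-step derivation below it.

1-2(w=4) 1-3(w=3) 1-4(w=5) 1-5(w=3)

step 1: add edge 1-3 (w=3); MST = {1-3(w=3)}
step 2: add edge 1-5 (w=3); MST = {1-3(w=3) 1-5(w=3)}
step 3: add edge 1-2 (w=4); MST = {1-2(w=4) 1-3(w=3) 1-5(w=3)}
step 4: add edge 1-4 (w=5); MST = {1-2(w=4) 1-3(w=3) 1-4(w=5) 1-5(w=3)}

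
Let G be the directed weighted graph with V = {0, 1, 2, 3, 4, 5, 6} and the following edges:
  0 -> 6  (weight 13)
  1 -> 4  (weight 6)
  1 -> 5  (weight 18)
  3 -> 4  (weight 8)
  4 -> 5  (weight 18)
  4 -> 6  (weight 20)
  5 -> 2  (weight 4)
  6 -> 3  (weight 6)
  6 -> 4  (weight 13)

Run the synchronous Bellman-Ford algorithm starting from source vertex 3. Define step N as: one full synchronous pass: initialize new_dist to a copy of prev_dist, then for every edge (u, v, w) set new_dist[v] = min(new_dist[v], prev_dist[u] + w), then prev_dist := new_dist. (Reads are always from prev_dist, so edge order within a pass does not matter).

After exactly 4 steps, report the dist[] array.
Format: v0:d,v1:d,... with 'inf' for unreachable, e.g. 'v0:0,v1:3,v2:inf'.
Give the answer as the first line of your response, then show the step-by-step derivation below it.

v0:inf,v1:inf,v2:30,v3:0,v4:8,v5:26,v6:28

step 1: dist = v0:inf,v1:inf,v2:inf,v3:0,v4:8,v5:inf,v6:inf
step 2: dist = v0:inf,v1:inf,v2:inf,v3:0,v4:8,v5:26,v6:28
step 3: dist = v0:inf,v1:inf,v2:30,v3:0,v4:8,v5:26,v6:28
step 4: dist = v0:inf,v1:inf,v2:30,v3:0,v4:8,v5:26,v6:28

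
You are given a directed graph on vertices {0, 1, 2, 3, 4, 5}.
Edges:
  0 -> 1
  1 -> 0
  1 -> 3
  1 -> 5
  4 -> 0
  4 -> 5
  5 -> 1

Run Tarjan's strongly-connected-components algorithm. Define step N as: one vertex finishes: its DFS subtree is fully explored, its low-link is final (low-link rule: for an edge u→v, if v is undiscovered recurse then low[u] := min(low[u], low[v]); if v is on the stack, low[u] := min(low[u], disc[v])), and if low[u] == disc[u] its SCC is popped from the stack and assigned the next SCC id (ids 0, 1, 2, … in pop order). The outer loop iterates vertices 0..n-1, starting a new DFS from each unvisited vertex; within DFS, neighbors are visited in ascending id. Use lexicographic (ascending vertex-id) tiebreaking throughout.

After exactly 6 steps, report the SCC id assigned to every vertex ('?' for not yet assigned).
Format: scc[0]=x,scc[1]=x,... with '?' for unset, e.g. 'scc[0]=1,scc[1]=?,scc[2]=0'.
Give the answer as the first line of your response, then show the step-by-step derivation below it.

scc[0]=1,scc[1]=1,scc[2]=2,scc[3]=0,scc[4]=3,scc[5]=1

step 1: low=(low[0]=0,low[1]=0,low[2]=?,low[3]=2,low[4]=?,low[5]=?); scc=(scc[0]=?,scc[1]=?,scc[2]=?,scc[3]=0,scc[4]=?,scc[5]=?)
step 2: low=(low[0]=0,low[1]=0,low[2]=?,low[3]=2,low[4]=?,low[5]=1); scc=(scc[0]=?,scc[1]=?,scc[2]=?,scc[3]=0,scc[4]=?,scc[5]=?)
step 3: low=(low[0]=0,low[1]=0,low[2]=?,low[3]=2,low[4]=?,low[5]=1); scc=(scc[0]=?,scc[1]=?,scc[2]=?,scc[3]=0,scc[4]=?,scc[5]=?)
step 4: low=(low[0]=0,low[1]=0,low[2]=?,low[3]=2,low[4]=?,low[5]=1); scc=(scc[0]=1,scc[1]=1,scc[2]=?,scc[3]=0,scc[4]=?,scc[5]=1)
step 5: low=(low[0]=0,low[1]=0,low[2]=4,low[3]=2,low[4]=?,low[5]=1); scc=(scc[0]=1,scc[1]=1,scc[2]=2,scc[3]=0,scc[4]=?,scc[5]=1)
step 6: low=(low[0]=0,low[1]=0,low[2]=4,low[3]=2,low[4]=5,low[5]=1); scc=(scc[0]=1,scc[1]=1,scc[2]=2,scc[3]=0,scc[4]=3,scc[5]=1)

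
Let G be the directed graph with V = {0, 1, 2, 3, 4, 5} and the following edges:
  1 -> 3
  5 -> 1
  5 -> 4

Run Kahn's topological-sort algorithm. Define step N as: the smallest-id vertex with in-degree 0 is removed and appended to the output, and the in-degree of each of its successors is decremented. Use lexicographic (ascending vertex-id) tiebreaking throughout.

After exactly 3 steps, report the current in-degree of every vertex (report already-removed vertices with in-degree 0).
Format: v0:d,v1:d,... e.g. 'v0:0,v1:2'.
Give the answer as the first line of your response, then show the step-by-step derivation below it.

v0:0,v1:0,v2:0,v3:1,v4:0,v5:0

step 1: output 0; order=[0]; indeg=(0,1,0,1,1,0)
step 2: output 2; order=[0,2]; indeg=(0,1,0,1,1,0)
step 3: output 5; order=[0,2,5]; indeg=(0,0,0,1,0,0)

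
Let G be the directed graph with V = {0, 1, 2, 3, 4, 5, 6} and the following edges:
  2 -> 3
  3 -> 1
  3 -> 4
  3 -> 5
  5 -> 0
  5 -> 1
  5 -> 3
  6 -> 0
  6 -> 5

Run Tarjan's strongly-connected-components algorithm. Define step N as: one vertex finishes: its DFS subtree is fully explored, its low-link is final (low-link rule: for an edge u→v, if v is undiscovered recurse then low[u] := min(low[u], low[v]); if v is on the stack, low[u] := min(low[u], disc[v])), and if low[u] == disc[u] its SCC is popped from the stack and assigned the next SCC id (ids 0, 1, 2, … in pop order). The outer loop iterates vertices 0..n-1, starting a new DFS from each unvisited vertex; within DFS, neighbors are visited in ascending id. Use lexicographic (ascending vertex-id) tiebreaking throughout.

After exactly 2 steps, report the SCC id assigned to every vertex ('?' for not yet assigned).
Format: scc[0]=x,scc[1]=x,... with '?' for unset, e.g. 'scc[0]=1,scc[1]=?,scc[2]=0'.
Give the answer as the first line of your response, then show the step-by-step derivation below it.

scc[0]=0,scc[1]=1,scc[2]=?,scc[3]=?,scc[4]=?,scc[5]=?,scc[6]=?

step 1: low=(low[0]=0,low[1]=?,low[2]=?,low[3]=?,low[4]=?,low[5]=?,low[6]=?); scc=(scc[0]=0,scc[1]=?,scc[2]=?,scc[3]=?,scc[4]=?,scc[5]=?,scc[6]=?)
step 2: low=(low[0]=0,low[1]=1,low[2]=?,low[3]=?,low[4]=?,low[5]=?,low[6]=?); scc=(scc[0]=0,scc[1]=1,scc[2]=?,scc[3]=?,scc[4]=?,scc[5]=?,scc[6]=?)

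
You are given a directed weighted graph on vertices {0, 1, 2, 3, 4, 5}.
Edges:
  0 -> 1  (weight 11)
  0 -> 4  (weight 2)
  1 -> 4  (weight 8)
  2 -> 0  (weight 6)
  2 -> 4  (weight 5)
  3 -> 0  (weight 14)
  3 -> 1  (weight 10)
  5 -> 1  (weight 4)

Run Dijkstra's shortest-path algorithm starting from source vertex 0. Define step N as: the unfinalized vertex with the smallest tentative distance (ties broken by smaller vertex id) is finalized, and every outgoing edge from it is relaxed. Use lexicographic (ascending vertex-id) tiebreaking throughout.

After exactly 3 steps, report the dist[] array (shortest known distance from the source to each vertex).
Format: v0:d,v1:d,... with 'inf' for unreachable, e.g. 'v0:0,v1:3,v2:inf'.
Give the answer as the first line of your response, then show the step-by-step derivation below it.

v0:0,v1:11,v2:inf,v3:inf,v4:2,v5:inf

step 1: dist = v0:0,v1:11,v2:inf,v3:inf,v4:2,v5:inf
step 2: dist = v0:0,v1:11,v2:inf,v3:inf,v4:2,v5:inf
step 3: dist = v0:0,v1:11,v2:inf,v3:inf,v4:2,v5:inf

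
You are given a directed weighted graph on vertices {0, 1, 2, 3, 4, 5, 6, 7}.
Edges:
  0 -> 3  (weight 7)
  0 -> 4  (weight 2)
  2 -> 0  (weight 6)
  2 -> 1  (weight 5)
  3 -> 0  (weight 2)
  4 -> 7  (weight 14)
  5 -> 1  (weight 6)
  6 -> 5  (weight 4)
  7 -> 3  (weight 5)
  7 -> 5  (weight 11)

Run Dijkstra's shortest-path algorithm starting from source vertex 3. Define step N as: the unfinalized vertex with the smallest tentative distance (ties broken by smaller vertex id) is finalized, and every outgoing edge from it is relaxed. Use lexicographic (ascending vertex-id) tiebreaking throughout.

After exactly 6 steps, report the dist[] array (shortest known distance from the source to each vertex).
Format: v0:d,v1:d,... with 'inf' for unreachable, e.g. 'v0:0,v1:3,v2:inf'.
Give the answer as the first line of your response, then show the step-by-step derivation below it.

v0:2,v1:35,v2:inf,v3:0,v4:4,v5:29,v6:inf,v7:18

step 1: dist = v0:2,v1:inf,v2:inf,v3:0,v4:inf,v5:inf,v6:inf,v7:inf
step 2: dist = v0:2,v1:inf,v2:inf,v3:0,v4:4,v5:inf,v6:inf,v7:inf
step 3: dist = v0:2,v1:inf,v2:inf,v3:0,v4:4,v5:inf,v6:inf,v7:18
step 4: dist = v0:2,v1:inf,v2:inf,v3:0,v4:4,v5:29,v6:inf,v7:18
step 5: dist = v0:2,v1:35,v2:inf,v3:0,v4:4,v5:29,v6:inf,v7:18
step 6: dist = v0:2,v1:35,v2:inf,v3:0,v4:4,v5:29,v6:inf,v7:18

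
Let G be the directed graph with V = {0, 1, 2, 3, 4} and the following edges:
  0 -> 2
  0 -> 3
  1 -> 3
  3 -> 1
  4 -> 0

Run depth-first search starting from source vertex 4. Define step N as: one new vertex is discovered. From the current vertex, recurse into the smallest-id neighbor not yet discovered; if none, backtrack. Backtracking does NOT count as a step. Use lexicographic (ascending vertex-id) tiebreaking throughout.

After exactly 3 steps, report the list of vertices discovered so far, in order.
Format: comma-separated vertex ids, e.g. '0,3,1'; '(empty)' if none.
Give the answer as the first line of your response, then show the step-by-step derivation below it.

4,0,2

step 1: discover 4; path=4; order=4
step 2: discover 0; path=4>0; order=4,0
step 3: discover 2; path=4>0>2; order=4,0,2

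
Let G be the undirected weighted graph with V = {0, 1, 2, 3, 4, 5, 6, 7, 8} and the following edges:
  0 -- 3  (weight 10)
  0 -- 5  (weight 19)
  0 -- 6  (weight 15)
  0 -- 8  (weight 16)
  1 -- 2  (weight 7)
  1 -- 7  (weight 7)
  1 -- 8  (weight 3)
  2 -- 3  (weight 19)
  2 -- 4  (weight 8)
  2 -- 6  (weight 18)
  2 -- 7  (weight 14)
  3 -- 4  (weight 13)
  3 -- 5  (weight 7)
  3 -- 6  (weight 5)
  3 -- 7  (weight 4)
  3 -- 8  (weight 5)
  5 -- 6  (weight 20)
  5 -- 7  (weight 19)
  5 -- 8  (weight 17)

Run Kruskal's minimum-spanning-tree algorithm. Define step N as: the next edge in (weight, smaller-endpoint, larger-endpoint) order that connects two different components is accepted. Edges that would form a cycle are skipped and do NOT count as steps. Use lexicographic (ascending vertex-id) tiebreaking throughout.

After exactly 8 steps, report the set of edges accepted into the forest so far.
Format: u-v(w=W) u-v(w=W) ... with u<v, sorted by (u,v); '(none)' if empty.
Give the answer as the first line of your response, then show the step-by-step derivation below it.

0-3(w=10) 1-2(w=7) 1-8(w=3) 2-4(w=8) 3-5(w=7) 3-6(w=5) 3-7(w=4) 3-8(w=5)

step 1: add edge 1-8 (w=3); MST = {1-8(w=3)}
step 2: add edge 3-7 (w=4); MST = {1-8(w=3) 3-7(w=4)}
step 3: add edge 3-6 (w=5); MST = {1-8(w=3) 3-6(w=5) 3-7(w=4)}
step 4: add edge 3-8 (w=5); MST = {1-8(w=3) 3-6(w=5) 3-7(w=4) 3-8(w=5)}
step 5: add edge 1-2 (w=7); MST = {1-2(w=7) 1-8(w=3) 3-6(w=5) 3-7(w=4) 3-8(w=5)}
step 6: add edge 3-5 (w=7); MST = {1-2(w=7) 1-8(w=3) 3-5(w=7) 3-6(w=5) 3-7(w=4) 3-8(w=5)}
step 7: add edge 2-4 (w=8); MST = {1-2(w=7) 1-8(w=3) 2-4(w=8) 3-5(w=7) 3-6(w=5) 3-7(w=4) 3-8(w=5)}
step 8: add edge 0-3 (w=10); MST = {0-3(w=10) 1-2(w=7) 1-8(w=3) 2-4(w=8) 3-5(w=7) 3-6(w=5) 3-7(w=4) 3-8(w=5)}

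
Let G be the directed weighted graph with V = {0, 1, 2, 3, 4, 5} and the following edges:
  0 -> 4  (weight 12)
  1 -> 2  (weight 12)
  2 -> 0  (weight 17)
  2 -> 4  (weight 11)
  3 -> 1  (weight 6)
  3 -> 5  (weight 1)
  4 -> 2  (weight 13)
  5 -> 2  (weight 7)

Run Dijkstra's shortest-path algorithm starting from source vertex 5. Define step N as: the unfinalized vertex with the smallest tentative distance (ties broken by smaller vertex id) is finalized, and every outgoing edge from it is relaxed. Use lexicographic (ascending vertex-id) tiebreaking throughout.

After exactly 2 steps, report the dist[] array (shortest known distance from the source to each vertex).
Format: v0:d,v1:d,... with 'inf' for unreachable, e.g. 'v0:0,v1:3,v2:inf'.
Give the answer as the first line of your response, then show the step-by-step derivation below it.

v0:24,v1:inf,v2:7,v3:inf,v4:18,v5:0

step 1: dist = v0:inf,v1:inf,v2:7,v3:inf,v4:inf,v5:0
step 2: dist = v0:24,v1:inf,v2:7,v3:inf,v4:18,v5:0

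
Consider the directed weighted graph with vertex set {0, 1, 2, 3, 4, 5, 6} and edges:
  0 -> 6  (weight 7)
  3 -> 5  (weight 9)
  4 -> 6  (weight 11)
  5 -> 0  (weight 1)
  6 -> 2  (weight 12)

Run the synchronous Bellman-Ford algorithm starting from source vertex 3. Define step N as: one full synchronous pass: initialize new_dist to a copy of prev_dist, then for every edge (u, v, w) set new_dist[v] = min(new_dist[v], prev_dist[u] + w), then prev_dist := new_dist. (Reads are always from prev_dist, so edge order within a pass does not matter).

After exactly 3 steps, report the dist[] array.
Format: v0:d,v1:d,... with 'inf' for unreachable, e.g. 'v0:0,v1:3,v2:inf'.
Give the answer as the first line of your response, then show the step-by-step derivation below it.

v0:10,v1:inf,v2:inf,v3:0,v4:inf,v5:9,v6:17

step 1: dist = v0:inf,v1:inf,v2:inf,v3:0,v4:inf,v5:9,v6:inf
step 2: dist = v0:10,v1:inf,v2:inf,v3:0,v4:inf,v5:9,v6:inf
step 3: dist = v0:10,v1:inf,v2:inf,v3:0,v4:inf,v5:9,v6:17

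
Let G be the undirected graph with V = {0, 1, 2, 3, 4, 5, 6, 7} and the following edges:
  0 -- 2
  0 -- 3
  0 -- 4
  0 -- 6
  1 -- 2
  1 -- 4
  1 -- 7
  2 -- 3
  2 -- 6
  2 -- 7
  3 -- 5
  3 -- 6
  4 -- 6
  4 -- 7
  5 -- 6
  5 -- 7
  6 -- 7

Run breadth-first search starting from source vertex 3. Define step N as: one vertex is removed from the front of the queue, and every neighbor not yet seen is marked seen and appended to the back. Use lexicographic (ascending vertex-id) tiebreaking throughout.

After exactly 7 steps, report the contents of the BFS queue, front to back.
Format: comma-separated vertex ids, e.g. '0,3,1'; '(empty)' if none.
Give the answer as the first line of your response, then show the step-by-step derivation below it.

7

step 1: dequeue 3; queue=[0,2,5,6]; order=3
step 2: dequeue 0; queue=[2,5,6,4]; order=3,0
step 3: dequeue 2; queue=[5,6,4,1,7]; order=3,0,2
step 4: dequeue 5; queue=[6,4,1,7]; order=3,0,2,5
step 5: dequeue 6; queue=[4,1,7]; order=3,0,2,5,6
step 6: dequeue 4; queue=[1,7]; order=3,0,2,5,6,4
step 7: dequeue 1; queue=[7]; order=3,0,2,5,6,4,1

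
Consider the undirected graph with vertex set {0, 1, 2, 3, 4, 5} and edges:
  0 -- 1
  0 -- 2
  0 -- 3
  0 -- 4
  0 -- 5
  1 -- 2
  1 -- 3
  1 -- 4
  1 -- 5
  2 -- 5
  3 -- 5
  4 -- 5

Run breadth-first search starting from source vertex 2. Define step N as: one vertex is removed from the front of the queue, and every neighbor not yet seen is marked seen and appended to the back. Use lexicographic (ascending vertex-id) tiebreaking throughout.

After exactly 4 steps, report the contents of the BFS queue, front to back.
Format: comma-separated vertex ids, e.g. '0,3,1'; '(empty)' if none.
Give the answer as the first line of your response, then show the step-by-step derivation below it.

3,4

step 1: dequeue 2; queue=[0,1,5]; order=2
step 2: dequeue 0; queue=[1,5,3,4]; order=2,0
step 3: dequeue 1; queue=[5,3,4]; order=2,0,1
step 4: dequeue 5; queue=[3,4]; order=2,0,1,5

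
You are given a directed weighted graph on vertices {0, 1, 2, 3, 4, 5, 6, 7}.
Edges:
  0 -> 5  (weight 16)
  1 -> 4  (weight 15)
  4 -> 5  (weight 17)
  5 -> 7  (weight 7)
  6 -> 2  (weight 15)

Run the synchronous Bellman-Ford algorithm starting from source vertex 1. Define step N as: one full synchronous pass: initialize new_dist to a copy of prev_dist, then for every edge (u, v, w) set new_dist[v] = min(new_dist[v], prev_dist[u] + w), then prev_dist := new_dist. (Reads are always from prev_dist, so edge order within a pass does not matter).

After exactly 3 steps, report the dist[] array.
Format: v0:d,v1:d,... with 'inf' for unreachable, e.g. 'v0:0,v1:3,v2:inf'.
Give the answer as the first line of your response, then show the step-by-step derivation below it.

v0:inf,v1:0,v2:inf,v3:inf,v4:15,v5:32,v6:inf,v7:39

step 1: dist = v0:inf,v1:0,v2:inf,v3:inf,v4:15,v5:inf,v6:inf,v7:inf
step 2: dist = v0:inf,v1:0,v2:inf,v3:inf,v4:15,v5:32,v6:inf,v7:inf
step 3: dist = v0:inf,v1:0,v2:inf,v3:inf,v4:15,v5:32,v6:inf,v7:39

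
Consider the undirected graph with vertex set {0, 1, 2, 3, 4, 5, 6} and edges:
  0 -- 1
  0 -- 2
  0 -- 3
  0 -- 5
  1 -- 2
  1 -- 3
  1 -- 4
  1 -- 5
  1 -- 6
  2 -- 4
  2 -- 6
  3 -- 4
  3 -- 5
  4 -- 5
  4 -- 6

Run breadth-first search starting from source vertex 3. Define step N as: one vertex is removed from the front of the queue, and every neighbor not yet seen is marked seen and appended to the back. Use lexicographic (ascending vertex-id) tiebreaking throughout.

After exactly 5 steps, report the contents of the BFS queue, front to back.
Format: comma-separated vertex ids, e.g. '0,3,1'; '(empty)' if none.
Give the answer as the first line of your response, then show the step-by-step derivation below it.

2,6

step 1: dequeue 3; queue=[0,1,4,5]; order=3
step 2: dequeue 0; queue=[1,4,5,2]; order=3,0
step 3: dequeue 1; queue=[4,5,2,6]; order=3,0,1
step 4: dequeue 4; queue=[5,2,6]; order=3,0,1,4
step 5: dequeue 5; queue=[2,6]; order=3,0,1,4,5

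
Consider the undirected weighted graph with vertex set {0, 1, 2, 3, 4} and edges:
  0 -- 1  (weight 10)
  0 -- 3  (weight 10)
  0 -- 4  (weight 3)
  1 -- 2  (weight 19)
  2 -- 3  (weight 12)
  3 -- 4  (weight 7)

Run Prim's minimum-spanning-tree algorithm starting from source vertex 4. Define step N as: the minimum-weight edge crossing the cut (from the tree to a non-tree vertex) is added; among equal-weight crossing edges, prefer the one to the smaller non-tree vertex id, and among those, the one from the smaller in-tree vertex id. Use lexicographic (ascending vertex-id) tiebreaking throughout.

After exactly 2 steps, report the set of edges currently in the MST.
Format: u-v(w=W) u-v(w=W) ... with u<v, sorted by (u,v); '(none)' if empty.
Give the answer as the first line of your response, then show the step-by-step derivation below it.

0-4(w=3) 3-4(w=7)

step 1: add edge 0-4 (w=3); MST = {0-4(w=3)}
step 2: add edge 3-4 (w=7); MST = {0-4(w=3) 3-4(w=7)}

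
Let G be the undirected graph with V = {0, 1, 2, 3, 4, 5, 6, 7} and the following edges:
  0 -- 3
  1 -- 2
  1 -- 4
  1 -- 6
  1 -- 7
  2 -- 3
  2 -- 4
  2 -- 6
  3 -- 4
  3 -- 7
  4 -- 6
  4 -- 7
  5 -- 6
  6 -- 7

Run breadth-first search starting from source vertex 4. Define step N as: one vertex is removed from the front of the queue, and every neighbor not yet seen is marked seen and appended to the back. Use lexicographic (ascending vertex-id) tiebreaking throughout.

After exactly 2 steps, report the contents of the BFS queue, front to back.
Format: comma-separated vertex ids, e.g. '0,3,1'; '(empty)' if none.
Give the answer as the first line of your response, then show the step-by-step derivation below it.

2,3,6,7

step 1: dequeue 4; queue=[1,2,3,6,7]; order=4
step 2: dequeue 1; queue=[2,3,6,7]; order=4,1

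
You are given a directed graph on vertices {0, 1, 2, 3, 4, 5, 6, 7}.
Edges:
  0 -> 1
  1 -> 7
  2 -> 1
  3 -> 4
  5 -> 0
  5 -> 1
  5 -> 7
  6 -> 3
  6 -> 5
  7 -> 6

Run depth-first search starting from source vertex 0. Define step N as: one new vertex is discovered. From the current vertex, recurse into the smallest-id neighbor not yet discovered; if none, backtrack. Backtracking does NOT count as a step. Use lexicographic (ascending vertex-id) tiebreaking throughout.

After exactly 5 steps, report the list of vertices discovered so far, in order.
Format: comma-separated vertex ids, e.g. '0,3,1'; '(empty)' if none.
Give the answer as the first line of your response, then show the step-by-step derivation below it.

0,1,7,6,3

step 1: discover 0; path=0; order=0
step 2: discover 1; path=0>1; order=0,1
step 3: discover 7; path=0>1>7; order=0,1,7
step 4: discover 6; path=0>1>7>6; order=0,1,7,6
step 5: discover 3; path=0>1>7>6>3; order=0,1,7,6,3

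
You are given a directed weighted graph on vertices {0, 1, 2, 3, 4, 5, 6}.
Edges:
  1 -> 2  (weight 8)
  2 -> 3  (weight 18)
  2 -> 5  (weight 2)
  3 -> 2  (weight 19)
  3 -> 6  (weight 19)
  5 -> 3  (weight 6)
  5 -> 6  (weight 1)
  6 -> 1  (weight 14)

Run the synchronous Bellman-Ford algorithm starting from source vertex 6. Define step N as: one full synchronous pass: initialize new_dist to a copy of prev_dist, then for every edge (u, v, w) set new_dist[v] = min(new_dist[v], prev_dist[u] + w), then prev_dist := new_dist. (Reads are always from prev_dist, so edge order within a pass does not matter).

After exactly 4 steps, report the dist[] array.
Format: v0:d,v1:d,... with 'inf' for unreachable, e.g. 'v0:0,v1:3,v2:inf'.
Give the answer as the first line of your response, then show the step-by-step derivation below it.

v0:inf,v1:14,v2:22,v3:30,v4:inf,v5:24,v6:0

step 1: dist = v0:inf,v1:14,v2:inf,v3:inf,v4:inf,v5:inf,v6:0
step 2: dist = v0:inf,v1:14,v2:22,v3:inf,v4:inf,v5:inf,v6:0
step 3: dist = v0:inf,v1:14,v2:22,v3:40,v4:inf,v5:24,v6:0
step 4: dist = v0:inf,v1:14,v2:22,v3:30,v4:inf,v5:24,v6:0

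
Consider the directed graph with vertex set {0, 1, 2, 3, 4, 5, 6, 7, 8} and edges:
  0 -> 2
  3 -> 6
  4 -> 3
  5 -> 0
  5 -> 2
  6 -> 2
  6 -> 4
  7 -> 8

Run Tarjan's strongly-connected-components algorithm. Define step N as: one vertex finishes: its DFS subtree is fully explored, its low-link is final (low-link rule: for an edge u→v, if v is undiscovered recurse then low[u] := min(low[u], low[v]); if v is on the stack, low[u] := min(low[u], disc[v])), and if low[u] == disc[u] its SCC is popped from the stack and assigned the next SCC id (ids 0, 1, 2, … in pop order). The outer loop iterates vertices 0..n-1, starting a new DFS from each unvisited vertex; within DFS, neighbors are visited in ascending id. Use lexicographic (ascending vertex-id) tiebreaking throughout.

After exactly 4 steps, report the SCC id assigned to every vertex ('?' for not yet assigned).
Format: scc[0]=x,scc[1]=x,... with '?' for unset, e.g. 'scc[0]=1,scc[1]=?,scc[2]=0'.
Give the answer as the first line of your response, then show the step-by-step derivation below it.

scc[0]=1,scc[1]=2,scc[2]=0,scc[3]=?,scc[4]=?,scc[5]=?,scc[6]=?,scc[7]=?,scc[8]=?

step 1: low=(low[0]=0,low[1]=?,low[2]=1,low[3]=?,low[4]=?,low[5]=?,low[6]=?,low[7]=?,low[8]=?); scc=(scc[0]=?,scc[1]=?,scc[2]=0,scc[3]=?,scc[4]=?,scc[5]=?,scc[6]=?,scc[7]=?,scc[8]=?)
step 2: low=(low[0]=0,low[1]=?,low[2]=1,low[3]=?,low[4]=?,low[5]=?,low[6]=?,low[7]=?,low[8]=?); scc=(scc[0]=1,scc[1]=?,scc[2]=0,scc[3]=?,scc[4]=?,scc[5]=?,scc[6]=?,scc[7]=?,scc[8]=?)
step 3: low=(low[0]=0,low[1]=2,low[2]=1,low[3]=?,low[4]=?,low[5]=?,low[6]=?,low[7]=?,low[8]=?); scc=(scc[0]=1,scc[1]=2,scc[2]=0,scc[3]=?,scc[4]=?,scc[5]=?,scc[6]=?,scc[7]=?,scc[8]=?)
step 4: low=(low[0]=0,low[1]=2,low[2]=1,low[3]=3,low[4]=3,low[5]=?,low[6]=4,low[7]=?,low[8]=?); scc=(scc[0]=1,scc[1]=2,scc[2]=0,scc[3]=?,scc[4]=?,scc[5]=?,scc[6]=?,scc[7]=?,scc[8]=?)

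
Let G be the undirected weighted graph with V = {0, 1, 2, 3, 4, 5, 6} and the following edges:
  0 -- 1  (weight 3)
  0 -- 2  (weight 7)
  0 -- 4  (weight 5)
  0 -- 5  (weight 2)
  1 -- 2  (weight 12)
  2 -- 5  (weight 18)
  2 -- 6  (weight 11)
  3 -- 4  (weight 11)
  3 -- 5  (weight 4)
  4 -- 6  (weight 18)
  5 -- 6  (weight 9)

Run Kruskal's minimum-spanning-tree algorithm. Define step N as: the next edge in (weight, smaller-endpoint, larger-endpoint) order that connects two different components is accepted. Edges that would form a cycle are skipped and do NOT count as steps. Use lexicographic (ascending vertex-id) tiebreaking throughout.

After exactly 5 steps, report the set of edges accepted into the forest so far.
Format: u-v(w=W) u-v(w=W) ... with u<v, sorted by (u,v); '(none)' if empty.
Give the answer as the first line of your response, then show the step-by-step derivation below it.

0-1(w=3) 0-2(w=7) 0-4(w=5) 0-5(w=2) 3-5(w=4)

step 1: add edge 0-5 (w=2); MST = {0-5(w=2)}
step 2: add edge 0-1 (w=3); MST = {0-1(w=3) 0-5(w=2)}
step 3: add edge 3-5 (w=4); MST = {0-1(w=3) 0-5(w=2) 3-5(w=4)}
step 4: add edge 0-4 (w=5); MST = {0-1(w=3) 0-4(w=5) 0-5(w=2) 3-5(w=4)}
step 5: add edge 0-2 (w=7); MST = {0-1(w=3) 0-2(w=7) 0-4(w=5) 0-5(w=2) 3-5(w=4)}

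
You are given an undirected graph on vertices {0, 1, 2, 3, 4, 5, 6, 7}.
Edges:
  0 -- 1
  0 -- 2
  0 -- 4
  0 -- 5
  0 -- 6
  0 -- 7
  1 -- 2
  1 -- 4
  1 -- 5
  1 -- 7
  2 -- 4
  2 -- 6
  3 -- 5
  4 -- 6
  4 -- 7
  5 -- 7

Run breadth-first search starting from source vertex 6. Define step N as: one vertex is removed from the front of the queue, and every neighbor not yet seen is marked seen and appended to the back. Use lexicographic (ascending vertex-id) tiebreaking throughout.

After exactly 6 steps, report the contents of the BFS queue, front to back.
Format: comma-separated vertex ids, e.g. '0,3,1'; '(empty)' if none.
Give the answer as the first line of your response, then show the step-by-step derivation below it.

7,3

step 1: dequeue 6; queue=[0,2,4]; order=6
step 2: dequeue 0; queue=[2,4,1,5,7]; order=6,0
step 3: dequeue 2; queue=[4,1,5,7]; order=6,0,2
step 4: dequeue 4; queue=[1,5,7]; order=6,0,2,4
step 5: dequeue 1; queue=[5,7]; order=6,0,2,4,1
step 6: dequeue 5; queue=[7,3]; order=6,0,2,4,1,5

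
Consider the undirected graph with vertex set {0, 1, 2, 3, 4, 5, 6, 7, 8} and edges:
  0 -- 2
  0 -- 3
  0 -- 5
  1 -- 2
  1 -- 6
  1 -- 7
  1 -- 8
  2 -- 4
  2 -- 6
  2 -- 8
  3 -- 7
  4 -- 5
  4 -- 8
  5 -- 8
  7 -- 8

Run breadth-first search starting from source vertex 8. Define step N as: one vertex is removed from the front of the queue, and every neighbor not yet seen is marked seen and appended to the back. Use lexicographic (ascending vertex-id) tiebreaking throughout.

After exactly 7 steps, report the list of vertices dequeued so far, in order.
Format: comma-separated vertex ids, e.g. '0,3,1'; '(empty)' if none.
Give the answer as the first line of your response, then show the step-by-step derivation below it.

8,1,2,4,5,7,6

step 1: dequeue 8; queue=[1,2,4,5,7]; order=8
step 2: dequeue 1; queue=[2,4,5,7,6]; order=8,1
step 3: dequeue 2; queue=[4,5,7,6,0]; order=8,1,2
step 4: dequeue 4; queue=[5,7,6,0]; order=8,1,2,4
step 5: dequeue 5; queue=[7,6,0]; order=8,1,2,4,5
step 6: dequeue 7; queue=[6,0,3]; order=8,1,2,4,5,7
step 7: dequeue 6; queue=[0,3]; order=8,1,2,4,5,7,6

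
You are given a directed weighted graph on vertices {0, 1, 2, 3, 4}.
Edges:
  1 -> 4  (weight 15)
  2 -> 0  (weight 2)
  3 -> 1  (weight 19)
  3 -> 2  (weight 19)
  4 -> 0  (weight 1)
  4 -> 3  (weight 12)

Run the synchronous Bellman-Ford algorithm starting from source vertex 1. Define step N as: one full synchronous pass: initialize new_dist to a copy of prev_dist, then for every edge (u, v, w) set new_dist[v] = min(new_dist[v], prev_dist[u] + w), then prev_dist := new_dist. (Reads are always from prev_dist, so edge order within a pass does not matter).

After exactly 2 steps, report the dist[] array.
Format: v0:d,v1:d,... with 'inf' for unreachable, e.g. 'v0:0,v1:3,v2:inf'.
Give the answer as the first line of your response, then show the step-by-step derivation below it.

v0:16,v1:0,v2:inf,v3:27,v4:15

step 1: dist = v0:inf,v1:0,v2:inf,v3:inf,v4:15
step 2: dist = v0:16,v1:0,v2:inf,v3:27,v4:15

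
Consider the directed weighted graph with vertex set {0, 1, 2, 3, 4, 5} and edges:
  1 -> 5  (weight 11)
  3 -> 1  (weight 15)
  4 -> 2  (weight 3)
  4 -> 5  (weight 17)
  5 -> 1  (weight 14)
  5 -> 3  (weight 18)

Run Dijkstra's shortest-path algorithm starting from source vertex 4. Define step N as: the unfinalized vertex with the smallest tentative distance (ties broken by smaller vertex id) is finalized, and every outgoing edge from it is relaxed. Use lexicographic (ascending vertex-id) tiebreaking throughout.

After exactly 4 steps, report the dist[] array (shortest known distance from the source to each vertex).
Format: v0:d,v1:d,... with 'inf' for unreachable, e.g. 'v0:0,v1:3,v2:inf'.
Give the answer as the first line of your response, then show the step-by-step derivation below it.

v0:inf,v1:31,v2:3,v3:35,v4:0,v5:17

step 1: dist = v0:inf,v1:inf,v2:3,v3:inf,v4:0,v5:17
step 2: dist = v0:inf,v1:inf,v2:3,v3:inf,v4:0,v5:17
step 3: dist = v0:inf,v1:31,v2:3,v3:35,v4:0,v5:17
step 4: dist = v0:inf,v1:31,v2:3,v3:35,v4:0,v5:17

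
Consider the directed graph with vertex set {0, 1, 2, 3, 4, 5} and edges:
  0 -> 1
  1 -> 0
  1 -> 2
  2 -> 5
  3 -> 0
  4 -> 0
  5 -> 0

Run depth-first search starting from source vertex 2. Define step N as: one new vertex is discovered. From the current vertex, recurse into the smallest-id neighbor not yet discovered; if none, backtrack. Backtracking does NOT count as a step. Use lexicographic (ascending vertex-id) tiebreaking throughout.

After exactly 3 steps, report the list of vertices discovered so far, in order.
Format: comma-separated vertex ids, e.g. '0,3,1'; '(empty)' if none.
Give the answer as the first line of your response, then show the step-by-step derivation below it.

2,5,0

step 1: discover 2; path=2; order=2
step 2: discover 5; path=2>5; order=2,5
step 3: discover 0; path=2>5>0; order=2,5,0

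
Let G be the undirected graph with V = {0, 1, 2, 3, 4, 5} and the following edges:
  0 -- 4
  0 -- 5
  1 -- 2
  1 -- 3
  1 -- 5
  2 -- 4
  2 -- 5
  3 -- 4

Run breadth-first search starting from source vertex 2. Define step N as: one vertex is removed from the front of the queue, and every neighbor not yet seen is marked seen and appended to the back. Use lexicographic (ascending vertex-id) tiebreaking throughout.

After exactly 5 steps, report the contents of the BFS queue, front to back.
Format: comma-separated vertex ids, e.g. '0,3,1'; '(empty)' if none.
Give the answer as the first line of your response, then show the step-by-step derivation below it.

0

step 1: dequeue 2; queue=[1,4,5]; order=2
step 2: dequeue 1; queue=[4,5,3]; order=2,1
step 3: dequeue 4; queue=[5,3,0]; order=2,1,4
step 4: dequeue 5; queue=[3,0]; order=2,1,4,5
step 5: dequeue 3; queue=[0]; order=2,1,4,5,3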